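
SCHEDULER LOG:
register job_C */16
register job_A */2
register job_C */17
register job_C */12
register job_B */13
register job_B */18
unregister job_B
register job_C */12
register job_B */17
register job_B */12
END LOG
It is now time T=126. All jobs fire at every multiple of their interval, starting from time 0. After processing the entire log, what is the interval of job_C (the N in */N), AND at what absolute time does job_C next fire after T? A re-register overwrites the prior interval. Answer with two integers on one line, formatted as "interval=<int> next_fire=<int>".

Answer: interval=12 next_fire=132

Derivation:
Op 1: register job_C */16 -> active={job_C:*/16}
Op 2: register job_A */2 -> active={job_A:*/2, job_C:*/16}
Op 3: register job_C */17 -> active={job_A:*/2, job_C:*/17}
Op 4: register job_C */12 -> active={job_A:*/2, job_C:*/12}
Op 5: register job_B */13 -> active={job_A:*/2, job_B:*/13, job_C:*/12}
Op 6: register job_B */18 -> active={job_A:*/2, job_B:*/18, job_C:*/12}
Op 7: unregister job_B -> active={job_A:*/2, job_C:*/12}
Op 8: register job_C */12 -> active={job_A:*/2, job_C:*/12}
Op 9: register job_B */17 -> active={job_A:*/2, job_B:*/17, job_C:*/12}
Op 10: register job_B */12 -> active={job_A:*/2, job_B:*/12, job_C:*/12}
Final interval of job_C = 12
Next fire of job_C after T=126: (126//12+1)*12 = 132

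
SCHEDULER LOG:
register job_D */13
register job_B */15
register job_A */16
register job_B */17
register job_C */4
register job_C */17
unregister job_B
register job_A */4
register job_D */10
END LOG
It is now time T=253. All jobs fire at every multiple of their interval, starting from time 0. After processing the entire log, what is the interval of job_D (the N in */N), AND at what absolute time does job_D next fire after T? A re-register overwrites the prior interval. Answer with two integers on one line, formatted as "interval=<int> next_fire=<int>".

Op 1: register job_D */13 -> active={job_D:*/13}
Op 2: register job_B */15 -> active={job_B:*/15, job_D:*/13}
Op 3: register job_A */16 -> active={job_A:*/16, job_B:*/15, job_D:*/13}
Op 4: register job_B */17 -> active={job_A:*/16, job_B:*/17, job_D:*/13}
Op 5: register job_C */4 -> active={job_A:*/16, job_B:*/17, job_C:*/4, job_D:*/13}
Op 6: register job_C */17 -> active={job_A:*/16, job_B:*/17, job_C:*/17, job_D:*/13}
Op 7: unregister job_B -> active={job_A:*/16, job_C:*/17, job_D:*/13}
Op 8: register job_A */4 -> active={job_A:*/4, job_C:*/17, job_D:*/13}
Op 9: register job_D */10 -> active={job_A:*/4, job_C:*/17, job_D:*/10}
Final interval of job_D = 10
Next fire of job_D after T=253: (253//10+1)*10 = 260

Answer: interval=10 next_fire=260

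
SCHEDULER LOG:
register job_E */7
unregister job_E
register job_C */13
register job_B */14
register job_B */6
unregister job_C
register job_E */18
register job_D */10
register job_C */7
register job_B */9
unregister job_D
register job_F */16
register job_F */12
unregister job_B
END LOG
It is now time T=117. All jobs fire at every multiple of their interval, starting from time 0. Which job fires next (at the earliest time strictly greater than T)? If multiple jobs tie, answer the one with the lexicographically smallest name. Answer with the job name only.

Answer: job_C

Derivation:
Op 1: register job_E */7 -> active={job_E:*/7}
Op 2: unregister job_E -> active={}
Op 3: register job_C */13 -> active={job_C:*/13}
Op 4: register job_B */14 -> active={job_B:*/14, job_C:*/13}
Op 5: register job_B */6 -> active={job_B:*/6, job_C:*/13}
Op 6: unregister job_C -> active={job_B:*/6}
Op 7: register job_E */18 -> active={job_B:*/6, job_E:*/18}
Op 8: register job_D */10 -> active={job_B:*/6, job_D:*/10, job_E:*/18}
Op 9: register job_C */7 -> active={job_B:*/6, job_C:*/7, job_D:*/10, job_E:*/18}
Op 10: register job_B */9 -> active={job_B:*/9, job_C:*/7, job_D:*/10, job_E:*/18}
Op 11: unregister job_D -> active={job_B:*/9, job_C:*/7, job_E:*/18}
Op 12: register job_F */16 -> active={job_B:*/9, job_C:*/7, job_E:*/18, job_F:*/16}
Op 13: register job_F */12 -> active={job_B:*/9, job_C:*/7, job_E:*/18, job_F:*/12}
Op 14: unregister job_B -> active={job_C:*/7, job_E:*/18, job_F:*/12}
  job_C: interval 7, next fire after T=117 is 119
  job_E: interval 18, next fire after T=117 is 126
  job_F: interval 12, next fire after T=117 is 120
Earliest = 119, winner (lex tiebreak) = job_C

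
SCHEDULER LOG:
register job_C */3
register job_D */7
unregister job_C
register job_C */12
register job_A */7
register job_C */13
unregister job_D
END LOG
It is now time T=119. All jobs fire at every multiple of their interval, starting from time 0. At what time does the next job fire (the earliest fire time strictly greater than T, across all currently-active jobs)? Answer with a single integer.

Op 1: register job_C */3 -> active={job_C:*/3}
Op 2: register job_D */7 -> active={job_C:*/3, job_D:*/7}
Op 3: unregister job_C -> active={job_D:*/7}
Op 4: register job_C */12 -> active={job_C:*/12, job_D:*/7}
Op 5: register job_A */7 -> active={job_A:*/7, job_C:*/12, job_D:*/7}
Op 6: register job_C */13 -> active={job_A:*/7, job_C:*/13, job_D:*/7}
Op 7: unregister job_D -> active={job_A:*/7, job_C:*/13}
  job_A: interval 7, next fire after T=119 is 126
  job_C: interval 13, next fire after T=119 is 130
Earliest fire time = 126 (job job_A)

Answer: 126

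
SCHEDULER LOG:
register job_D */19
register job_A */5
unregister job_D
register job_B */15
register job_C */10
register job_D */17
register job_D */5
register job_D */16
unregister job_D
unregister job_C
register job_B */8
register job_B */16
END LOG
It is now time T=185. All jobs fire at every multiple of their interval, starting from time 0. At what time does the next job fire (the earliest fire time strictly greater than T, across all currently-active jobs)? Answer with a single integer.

Op 1: register job_D */19 -> active={job_D:*/19}
Op 2: register job_A */5 -> active={job_A:*/5, job_D:*/19}
Op 3: unregister job_D -> active={job_A:*/5}
Op 4: register job_B */15 -> active={job_A:*/5, job_B:*/15}
Op 5: register job_C */10 -> active={job_A:*/5, job_B:*/15, job_C:*/10}
Op 6: register job_D */17 -> active={job_A:*/5, job_B:*/15, job_C:*/10, job_D:*/17}
Op 7: register job_D */5 -> active={job_A:*/5, job_B:*/15, job_C:*/10, job_D:*/5}
Op 8: register job_D */16 -> active={job_A:*/5, job_B:*/15, job_C:*/10, job_D:*/16}
Op 9: unregister job_D -> active={job_A:*/5, job_B:*/15, job_C:*/10}
Op 10: unregister job_C -> active={job_A:*/5, job_B:*/15}
Op 11: register job_B */8 -> active={job_A:*/5, job_B:*/8}
Op 12: register job_B */16 -> active={job_A:*/5, job_B:*/16}
  job_A: interval 5, next fire after T=185 is 190
  job_B: interval 16, next fire after T=185 is 192
Earliest fire time = 190 (job job_A)

Answer: 190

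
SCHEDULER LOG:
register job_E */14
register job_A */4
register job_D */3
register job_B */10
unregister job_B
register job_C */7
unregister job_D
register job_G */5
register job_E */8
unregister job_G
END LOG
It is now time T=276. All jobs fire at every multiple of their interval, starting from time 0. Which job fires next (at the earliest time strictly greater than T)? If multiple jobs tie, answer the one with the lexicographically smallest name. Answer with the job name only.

Op 1: register job_E */14 -> active={job_E:*/14}
Op 2: register job_A */4 -> active={job_A:*/4, job_E:*/14}
Op 3: register job_D */3 -> active={job_A:*/4, job_D:*/3, job_E:*/14}
Op 4: register job_B */10 -> active={job_A:*/4, job_B:*/10, job_D:*/3, job_E:*/14}
Op 5: unregister job_B -> active={job_A:*/4, job_D:*/3, job_E:*/14}
Op 6: register job_C */7 -> active={job_A:*/4, job_C:*/7, job_D:*/3, job_E:*/14}
Op 7: unregister job_D -> active={job_A:*/4, job_C:*/7, job_E:*/14}
Op 8: register job_G */5 -> active={job_A:*/4, job_C:*/7, job_E:*/14, job_G:*/5}
Op 9: register job_E */8 -> active={job_A:*/4, job_C:*/7, job_E:*/8, job_G:*/5}
Op 10: unregister job_G -> active={job_A:*/4, job_C:*/7, job_E:*/8}
  job_A: interval 4, next fire after T=276 is 280
  job_C: interval 7, next fire after T=276 is 280
  job_E: interval 8, next fire after T=276 is 280
Earliest = 280, winner (lex tiebreak) = job_A

Answer: job_A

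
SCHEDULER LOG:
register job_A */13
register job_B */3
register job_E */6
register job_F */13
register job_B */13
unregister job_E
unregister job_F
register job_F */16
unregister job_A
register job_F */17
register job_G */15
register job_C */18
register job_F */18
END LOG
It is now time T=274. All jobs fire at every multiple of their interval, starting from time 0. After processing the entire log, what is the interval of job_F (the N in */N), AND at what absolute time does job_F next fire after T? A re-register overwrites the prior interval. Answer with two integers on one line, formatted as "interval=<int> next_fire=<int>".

Op 1: register job_A */13 -> active={job_A:*/13}
Op 2: register job_B */3 -> active={job_A:*/13, job_B:*/3}
Op 3: register job_E */6 -> active={job_A:*/13, job_B:*/3, job_E:*/6}
Op 4: register job_F */13 -> active={job_A:*/13, job_B:*/3, job_E:*/6, job_F:*/13}
Op 5: register job_B */13 -> active={job_A:*/13, job_B:*/13, job_E:*/6, job_F:*/13}
Op 6: unregister job_E -> active={job_A:*/13, job_B:*/13, job_F:*/13}
Op 7: unregister job_F -> active={job_A:*/13, job_B:*/13}
Op 8: register job_F */16 -> active={job_A:*/13, job_B:*/13, job_F:*/16}
Op 9: unregister job_A -> active={job_B:*/13, job_F:*/16}
Op 10: register job_F */17 -> active={job_B:*/13, job_F:*/17}
Op 11: register job_G */15 -> active={job_B:*/13, job_F:*/17, job_G:*/15}
Op 12: register job_C */18 -> active={job_B:*/13, job_C:*/18, job_F:*/17, job_G:*/15}
Op 13: register job_F */18 -> active={job_B:*/13, job_C:*/18, job_F:*/18, job_G:*/15}
Final interval of job_F = 18
Next fire of job_F after T=274: (274//18+1)*18 = 288

Answer: interval=18 next_fire=288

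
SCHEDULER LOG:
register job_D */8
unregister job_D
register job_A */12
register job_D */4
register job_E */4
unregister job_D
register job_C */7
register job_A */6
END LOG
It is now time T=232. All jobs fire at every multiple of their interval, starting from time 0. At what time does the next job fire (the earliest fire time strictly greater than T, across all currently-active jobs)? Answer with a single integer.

Op 1: register job_D */8 -> active={job_D:*/8}
Op 2: unregister job_D -> active={}
Op 3: register job_A */12 -> active={job_A:*/12}
Op 4: register job_D */4 -> active={job_A:*/12, job_D:*/4}
Op 5: register job_E */4 -> active={job_A:*/12, job_D:*/4, job_E:*/4}
Op 6: unregister job_D -> active={job_A:*/12, job_E:*/4}
Op 7: register job_C */7 -> active={job_A:*/12, job_C:*/7, job_E:*/4}
Op 8: register job_A */6 -> active={job_A:*/6, job_C:*/7, job_E:*/4}
  job_A: interval 6, next fire after T=232 is 234
  job_C: interval 7, next fire after T=232 is 238
  job_E: interval 4, next fire after T=232 is 236
Earliest fire time = 234 (job job_A)

Answer: 234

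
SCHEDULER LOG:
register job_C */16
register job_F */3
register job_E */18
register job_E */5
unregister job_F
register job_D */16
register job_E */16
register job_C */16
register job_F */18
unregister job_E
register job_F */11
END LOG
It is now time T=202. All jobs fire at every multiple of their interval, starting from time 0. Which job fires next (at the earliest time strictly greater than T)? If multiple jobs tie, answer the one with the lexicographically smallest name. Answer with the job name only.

Answer: job_C

Derivation:
Op 1: register job_C */16 -> active={job_C:*/16}
Op 2: register job_F */3 -> active={job_C:*/16, job_F:*/3}
Op 3: register job_E */18 -> active={job_C:*/16, job_E:*/18, job_F:*/3}
Op 4: register job_E */5 -> active={job_C:*/16, job_E:*/5, job_F:*/3}
Op 5: unregister job_F -> active={job_C:*/16, job_E:*/5}
Op 6: register job_D */16 -> active={job_C:*/16, job_D:*/16, job_E:*/5}
Op 7: register job_E */16 -> active={job_C:*/16, job_D:*/16, job_E:*/16}
Op 8: register job_C */16 -> active={job_C:*/16, job_D:*/16, job_E:*/16}
Op 9: register job_F */18 -> active={job_C:*/16, job_D:*/16, job_E:*/16, job_F:*/18}
Op 10: unregister job_E -> active={job_C:*/16, job_D:*/16, job_F:*/18}
Op 11: register job_F */11 -> active={job_C:*/16, job_D:*/16, job_F:*/11}
  job_C: interval 16, next fire after T=202 is 208
  job_D: interval 16, next fire after T=202 is 208
  job_F: interval 11, next fire after T=202 is 209
Earliest = 208, winner (lex tiebreak) = job_C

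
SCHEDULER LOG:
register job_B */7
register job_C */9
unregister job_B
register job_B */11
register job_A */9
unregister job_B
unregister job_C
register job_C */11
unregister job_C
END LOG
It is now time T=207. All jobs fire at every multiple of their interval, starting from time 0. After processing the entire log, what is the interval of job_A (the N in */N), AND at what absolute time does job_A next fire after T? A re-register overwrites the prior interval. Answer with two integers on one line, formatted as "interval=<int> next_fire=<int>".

Op 1: register job_B */7 -> active={job_B:*/7}
Op 2: register job_C */9 -> active={job_B:*/7, job_C:*/9}
Op 3: unregister job_B -> active={job_C:*/9}
Op 4: register job_B */11 -> active={job_B:*/11, job_C:*/9}
Op 5: register job_A */9 -> active={job_A:*/9, job_B:*/11, job_C:*/9}
Op 6: unregister job_B -> active={job_A:*/9, job_C:*/9}
Op 7: unregister job_C -> active={job_A:*/9}
Op 8: register job_C */11 -> active={job_A:*/9, job_C:*/11}
Op 9: unregister job_C -> active={job_A:*/9}
Final interval of job_A = 9
Next fire of job_A after T=207: (207//9+1)*9 = 216

Answer: interval=9 next_fire=216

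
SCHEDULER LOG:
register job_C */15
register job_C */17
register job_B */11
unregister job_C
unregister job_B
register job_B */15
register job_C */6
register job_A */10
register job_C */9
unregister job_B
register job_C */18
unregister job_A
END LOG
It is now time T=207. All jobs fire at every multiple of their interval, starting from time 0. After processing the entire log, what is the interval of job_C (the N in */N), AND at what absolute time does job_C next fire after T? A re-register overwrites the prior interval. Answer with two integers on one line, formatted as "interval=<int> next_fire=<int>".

Op 1: register job_C */15 -> active={job_C:*/15}
Op 2: register job_C */17 -> active={job_C:*/17}
Op 3: register job_B */11 -> active={job_B:*/11, job_C:*/17}
Op 4: unregister job_C -> active={job_B:*/11}
Op 5: unregister job_B -> active={}
Op 6: register job_B */15 -> active={job_B:*/15}
Op 7: register job_C */6 -> active={job_B:*/15, job_C:*/6}
Op 8: register job_A */10 -> active={job_A:*/10, job_B:*/15, job_C:*/6}
Op 9: register job_C */9 -> active={job_A:*/10, job_B:*/15, job_C:*/9}
Op 10: unregister job_B -> active={job_A:*/10, job_C:*/9}
Op 11: register job_C */18 -> active={job_A:*/10, job_C:*/18}
Op 12: unregister job_A -> active={job_C:*/18}
Final interval of job_C = 18
Next fire of job_C after T=207: (207//18+1)*18 = 216

Answer: interval=18 next_fire=216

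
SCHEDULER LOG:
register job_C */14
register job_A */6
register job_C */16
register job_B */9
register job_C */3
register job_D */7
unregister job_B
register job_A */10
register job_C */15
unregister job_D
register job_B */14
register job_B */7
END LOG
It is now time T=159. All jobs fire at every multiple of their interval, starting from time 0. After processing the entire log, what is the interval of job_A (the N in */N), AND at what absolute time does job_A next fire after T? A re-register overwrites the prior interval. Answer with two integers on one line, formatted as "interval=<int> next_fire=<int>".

Op 1: register job_C */14 -> active={job_C:*/14}
Op 2: register job_A */6 -> active={job_A:*/6, job_C:*/14}
Op 3: register job_C */16 -> active={job_A:*/6, job_C:*/16}
Op 4: register job_B */9 -> active={job_A:*/6, job_B:*/9, job_C:*/16}
Op 5: register job_C */3 -> active={job_A:*/6, job_B:*/9, job_C:*/3}
Op 6: register job_D */7 -> active={job_A:*/6, job_B:*/9, job_C:*/3, job_D:*/7}
Op 7: unregister job_B -> active={job_A:*/6, job_C:*/3, job_D:*/7}
Op 8: register job_A */10 -> active={job_A:*/10, job_C:*/3, job_D:*/7}
Op 9: register job_C */15 -> active={job_A:*/10, job_C:*/15, job_D:*/7}
Op 10: unregister job_D -> active={job_A:*/10, job_C:*/15}
Op 11: register job_B */14 -> active={job_A:*/10, job_B:*/14, job_C:*/15}
Op 12: register job_B */7 -> active={job_A:*/10, job_B:*/7, job_C:*/15}
Final interval of job_A = 10
Next fire of job_A after T=159: (159//10+1)*10 = 160

Answer: interval=10 next_fire=160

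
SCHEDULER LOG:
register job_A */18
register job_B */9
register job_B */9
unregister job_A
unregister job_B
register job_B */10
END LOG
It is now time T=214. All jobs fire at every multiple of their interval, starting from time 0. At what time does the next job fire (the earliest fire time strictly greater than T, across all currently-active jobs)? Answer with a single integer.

Op 1: register job_A */18 -> active={job_A:*/18}
Op 2: register job_B */9 -> active={job_A:*/18, job_B:*/9}
Op 3: register job_B */9 -> active={job_A:*/18, job_B:*/9}
Op 4: unregister job_A -> active={job_B:*/9}
Op 5: unregister job_B -> active={}
Op 6: register job_B */10 -> active={job_B:*/10}
  job_B: interval 10, next fire after T=214 is 220
Earliest fire time = 220 (job job_B)

Answer: 220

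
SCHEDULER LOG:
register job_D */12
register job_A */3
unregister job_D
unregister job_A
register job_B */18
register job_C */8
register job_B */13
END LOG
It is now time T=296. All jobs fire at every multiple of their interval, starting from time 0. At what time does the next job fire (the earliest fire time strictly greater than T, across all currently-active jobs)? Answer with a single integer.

Op 1: register job_D */12 -> active={job_D:*/12}
Op 2: register job_A */3 -> active={job_A:*/3, job_D:*/12}
Op 3: unregister job_D -> active={job_A:*/3}
Op 4: unregister job_A -> active={}
Op 5: register job_B */18 -> active={job_B:*/18}
Op 6: register job_C */8 -> active={job_B:*/18, job_C:*/8}
Op 7: register job_B */13 -> active={job_B:*/13, job_C:*/8}
  job_B: interval 13, next fire after T=296 is 299
  job_C: interval 8, next fire after T=296 is 304
Earliest fire time = 299 (job job_B)

Answer: 299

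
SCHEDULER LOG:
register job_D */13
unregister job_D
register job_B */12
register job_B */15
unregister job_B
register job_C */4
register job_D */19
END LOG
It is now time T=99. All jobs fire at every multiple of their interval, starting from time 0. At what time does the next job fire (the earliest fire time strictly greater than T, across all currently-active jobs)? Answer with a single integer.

Answer: 100

Derivation:
Op 1: register job_D */13 -> active={job_D:*/13}
Op 2: unregister job_D -> active={}
Op 3: register job_B */12 -> active={job_B:*/12}
Op 4: register job_B */15 -> active={job_B:*/15}
Op 5: unregister job_B -> active={}
Op 6: register job_C */4 -> active={job_C:*/4}
Op 7: register job_D */19 -> active={job_C:*/4, job_D:*/19}
  job_C: interval 4, next fire after T=99 is 100
  job_D: interval 19, next fire after T=99 is 114
Earliest fire time = 100 (job job_C)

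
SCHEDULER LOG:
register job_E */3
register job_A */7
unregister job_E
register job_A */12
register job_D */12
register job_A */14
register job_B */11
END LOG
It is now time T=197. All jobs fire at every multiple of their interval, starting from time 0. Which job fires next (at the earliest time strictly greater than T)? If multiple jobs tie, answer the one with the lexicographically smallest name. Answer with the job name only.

Op 1: register job_E */3 -> active={job_E:*/3}
Op 2: register job_A */7 -> active={job_A:*/7, job_E:*/3}
Op 3: unregister job_E -> active={job_A:*/7}
Op 4: register job_A */12 -> active={job_A:*/12}
Op 5: register job_D */12 -> active={job_A:*/12, job_D:*/12}
Op 6: register job_A */14 -> active={job_A:*/14, job_D:*/12}
Op 7: register job_B */11 -> active={job_A:*/14, job_B:*/11, job_D:*/12}
  job_A: interval 14, next fire after T=197 is 210
  job_B: interval 11, next fire after T=197 is 198
  job_D: interval 12, next fire after T=197 is 204
Earliest = 198, winner (lex tiebreak) = job_B

Answer: job_B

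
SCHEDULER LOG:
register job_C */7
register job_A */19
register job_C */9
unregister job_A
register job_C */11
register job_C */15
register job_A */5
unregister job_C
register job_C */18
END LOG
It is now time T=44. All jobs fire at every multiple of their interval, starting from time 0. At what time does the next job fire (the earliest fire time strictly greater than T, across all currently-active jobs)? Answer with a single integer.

Answer: 45

Derivation:
Op 1: register job_C */7 -> active={job_C:*/7}
Op 2: register job_A */19 -> active={job_A:*/19, job_C:*/7}
Op 3: register job_C */9 -> active={job_A:*/19, job_C:*/9}
Op 4: unregister job_A -> active={job_C:*/9}
Op 5: register job_C */11 -> active={job_C:*/11}
Op 6: register job_C */15 -> active={job_C:*/15}
Op 7: register job_A */5 -> active={job_A:*/5, job_C:*/15}
Op 8: unregister job_C -> active={job_A:*/5}
Op 9: register job_C */18 -> active={job_A:*/5, job_C:*/18}
  job_A: interval 5, next fire after T=44 is 45
  job_C: interval 18, next fire after T=44 is 54
Earliest fire time = 45 (job job_A)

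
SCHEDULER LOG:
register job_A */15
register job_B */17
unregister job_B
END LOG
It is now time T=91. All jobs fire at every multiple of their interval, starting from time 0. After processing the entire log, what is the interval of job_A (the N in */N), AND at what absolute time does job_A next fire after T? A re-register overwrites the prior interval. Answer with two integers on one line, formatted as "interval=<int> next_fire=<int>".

Op 1: register job_A */15 -> active={job_A:*/15}
Op 2: register job_B */17 -> active={job_A:*/15, job_B:*/17}
Op 3: unregister job_B -> active={job_A:*/15}
Final interval of job_A = 15
Next fire of job_A after T=91: (91//15+1)*15 = 105

Answer: interval=15 next_fire=105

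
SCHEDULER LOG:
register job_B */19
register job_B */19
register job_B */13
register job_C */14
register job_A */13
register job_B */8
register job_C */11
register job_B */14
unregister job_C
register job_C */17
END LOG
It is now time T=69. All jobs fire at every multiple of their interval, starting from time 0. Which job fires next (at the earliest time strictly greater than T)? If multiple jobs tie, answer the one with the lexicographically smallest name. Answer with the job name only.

Answer: job_B

Derivation:
Op 1: register job_B */19 -> active={job_B:*/19}
Op 2: register job_B */19 -> active={job_B:*/19}
Op 3: register job_B */13 -> active={job_B:*/13}
Op 4: register job_C */14 -> active={job_B:*/13, job_C:*/14}
Op 5: register job_A */13 -> active={job_A:*/13, job_B:*/13, job_C:*/14}
Op 6: register job_B */8 -> active={job_A:*/13, job_B:*/8, job_C:*/14}
Op 7: register job_C */11 -> active={job_A:*/13, job_B:*/8, job_C:*/11}
Op 8: register job_B */14 -> active={job_A:*/13, job_B:*/14, job_C:*/11}
Op 9: unregister job_C -> active={job_A:*/13, job_B:*/14}
Op 10: register job_C */17 -> active={job_A:*/13, job_B:*/14, job_C:*/17}
  job_A: interval 13, next fire after T=69 is 78
  job_B: interval 14, next fire after T=69 is 70
  job_C: interval 17, next fire after T=69 is 85
Earliest = 70, winner (lex tiebreak) = job_B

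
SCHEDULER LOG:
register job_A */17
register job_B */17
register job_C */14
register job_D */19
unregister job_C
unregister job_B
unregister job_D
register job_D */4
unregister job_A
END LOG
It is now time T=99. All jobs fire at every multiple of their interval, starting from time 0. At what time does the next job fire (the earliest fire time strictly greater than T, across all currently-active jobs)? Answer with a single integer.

Answer: 100

Derivation:
Op 1: register job_A */17 -> active={job_A:*/17}
Op 2: register job_B */17 -> active={job_A:*/17, job_B:*/17}
Op 3: register job_C */14 -> active={job_A:*/17, job_B:*/17, job_C:*/14}
Op 4: register job_D */19 -> active={job_A:*/17, job_B:*/17, job_C:*/14, job_D:*/19}
Op 5: unregister job_C -> active={job_A:*/17, job_B:*/17, job_D:*/19}
Op 6: unregister job_B -> active={job_A:*/17, job_D:*/19}
Op 7: unregister job_D -> active={job_A:*/17}
Op 8: register job_D */4 -> active={job_A:*/17, job_D:*/4}
Op 9: unregister job_A -> active={job_D:*/4}
  job_D: interval 4, next fire after T=99 is 100
Earliest fire time = 100 (job job_D)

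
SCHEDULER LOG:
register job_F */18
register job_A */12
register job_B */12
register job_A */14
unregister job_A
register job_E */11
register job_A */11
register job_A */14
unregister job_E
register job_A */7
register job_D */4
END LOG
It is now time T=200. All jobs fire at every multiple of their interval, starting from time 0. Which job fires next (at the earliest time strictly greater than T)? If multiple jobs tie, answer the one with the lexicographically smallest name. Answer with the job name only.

Op 1: register job_F */18 -> active={job_F:*/18}
Op 2: register job_A */12 -> active={job_A:*/12, job_F:*/18}
Op 3: register job_B */12 -> active={job_A:*/12, job_B:*/12, job_F:*/18}
Op 4: register job_A */14 -> active={job_A:*/14, job_B:*/12, job_F:*/18}
Op 5: unregister job_A -> active={job_B:*/12, job_F:*/18}
Op 6: register job_E */11 -> active={job_B:*/12, job_E:*/11, job_F:*/18}
Op 7: register job_A */11 -> active={job_A:*/11, job_B:*/12, job_E:*/11, job_F:*/18}
Op 8: register job_A */14 -> active={job_A:*/14, job_B:*/12, job_E:*/11, job_F:*/18}
Op 9: unregister job_E -> active={job_A:*/14, job_B:*/12, job_F:*/18}
Op 10: register job_A */7 -> active={job_A:*/7, job_B:*/12, job_F:*/18}
Op 11: register job_D */4 -> active={job_A:*/7, job_B:*/12, job_D:*/4, job_F:*/18}
  job_A: interval 7, next fire after T=200 is 203
  job_B: interval 12, next fire after T=200 is 204
  job_D: interval 4, next fire after T=200 is 204
  job_F: interval 18, next fire after T=200 is 216
Earliest = 203, winner (lex tiebreak) = job_A

Answer: job_A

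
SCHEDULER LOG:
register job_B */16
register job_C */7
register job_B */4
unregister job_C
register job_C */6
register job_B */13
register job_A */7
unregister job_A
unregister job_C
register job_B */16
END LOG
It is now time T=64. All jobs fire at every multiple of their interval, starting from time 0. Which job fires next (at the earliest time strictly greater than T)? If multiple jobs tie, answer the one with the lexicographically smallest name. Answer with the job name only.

Answer: job_B

Derivation:
Op 1: register job_B */16 -> active={job_B:*/16}
Op 2: register job_C */7 -> active={job_B:*/16, job_C:*/7}
Op 3: register job_B */4 -> active={job_B:*/4, job_C:*/7}
Op 4: unregister job_C -> active={job_B:*/4}
Op 5: register job_C */6 -> active={job_B:*/4, job_C:*/6}
Op 6: register job_B */13 -> active={job_B:*/13, job_C:*/6}
Op 7: register job_A */7 -> active={job_A:*/7, job_B:*/13, job_C:*/6}
Op 8: unregister job_A -> active={job_B:*/13, job_C:*/6}
Op 9: unregister job_C -> active={job_B:*/13}
Op 10: register job_B */16 -> active={job_B:*/16}
  job_B: interval 16, next fire after T=64 is 80
Earliest = 80, winner (lex tiebreak) = job_B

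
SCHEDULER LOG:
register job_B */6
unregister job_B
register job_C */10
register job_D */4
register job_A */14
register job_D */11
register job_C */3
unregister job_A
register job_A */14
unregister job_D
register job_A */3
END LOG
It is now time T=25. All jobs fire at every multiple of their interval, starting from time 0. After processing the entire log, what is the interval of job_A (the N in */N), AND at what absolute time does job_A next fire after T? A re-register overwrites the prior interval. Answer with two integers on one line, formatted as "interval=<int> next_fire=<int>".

Answer: interval=3 next_fire=27

Derivation:
Op 1: register job_B */6 -> active={job_B:*/6}
Op 2: unregister job_B -> active={}
Op 3: register job_C */10 -> active={job_C:*/10}
Op 4: register job_D */4 -> active={job_C:*/10, job_D:*/4}
Op 5: register job_A */14 -> active={job_A:*/14, job_C:*/10, job_D:*/4}
Op 6: register job_D */11 -> active={job_A:*/14, job_C:*/10, job_D:*/11}
Op 7: register job_C */3 -> active={job_A:*/14, job_C:*/3, job_D:*/11}
Op 8: unregister job_A -> active={job_C:*/3, job_D:*/11}
Op 9: register job_A */14 -> active={job_A:*/14, job_C:*/3, job_D:*/11}
Op 10: unregister job_D -> active={job_A:*/14, job_C:*/3}
Op 11: register job_A */3 -> active={job_A:*/3, job_C:*/3}
Final interval of job_A = 3
Next fire of job_A after T=25: (25//3+1)*3 = 27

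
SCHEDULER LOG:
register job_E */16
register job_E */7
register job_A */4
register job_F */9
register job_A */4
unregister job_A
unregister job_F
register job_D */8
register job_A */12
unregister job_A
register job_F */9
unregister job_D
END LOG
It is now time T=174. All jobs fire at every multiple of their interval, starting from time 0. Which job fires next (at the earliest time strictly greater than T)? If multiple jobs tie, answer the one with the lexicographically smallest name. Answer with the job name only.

Op 1: register job_E */16 -> active={job_E:*/16}
Op 2: register job_E */7 -> active={job_E:*/7}
Op 3: register job_A */4 -> active={job_A:*/4, job_E:*/7}
Op 4: register job_F */9 -> active={job_A:*/4, job_E:*/7, job_F:*/9}
Op 5: register job_A */4 -> active={job_A:*/4, job_E:*/7, job_F:*/9}
Op 6: unregister job_A -> active={job_E:*/7, job_F:*/9}
Op 7: unregister job_F -> active={job_E:*/7}
Op 8: register job_D */8 -> active={job_D:*/8, job_E:*/7}
Op 9: register job_A */12 -> active={job_A:*/12, job_D:*/8, job_E:*/7}
Op 10: unregister job_A -> active={job_D:*/8, job_E:*/7}
Op 11: register job_F */9 -> active={job_D:*/8, job_E:*/7, job_F:*/9}
Op 12: unregister job_D -> active={job_E:*/7, job_F:*/9}
  job_E: interval 7, next fire after T=174 is 175
  job_F: interval 9, next fire after T=174 is 180
Earliest = 175, winner (lex tiebreak) = job_E

Answer: job_E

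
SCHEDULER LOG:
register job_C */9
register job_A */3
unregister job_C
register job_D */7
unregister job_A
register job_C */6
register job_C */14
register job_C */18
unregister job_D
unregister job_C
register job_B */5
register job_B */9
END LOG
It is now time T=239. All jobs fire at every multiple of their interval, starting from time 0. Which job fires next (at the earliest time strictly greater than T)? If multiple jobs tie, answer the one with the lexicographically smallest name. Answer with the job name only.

Op 1: register job_C */9 -> active={job_C:*/9}
Op 2: register job_A */3 -> active={job_A:*/3, job_C:*/9}
Op 3: unregister job_C -> active={job_A:*/3}
Op 4: register job_D */7 -> active={job_A:*/3, job_D:*/7}
Op 5: unregister job_A -> active={job_D:*/7}
Op 6: register job_C */6 -> active={job_C:*/6, job_D:*/7}
Op 7: register job_C */14 -> active={job_C:*/14, job_D:*/7}
Op 8: register job_C */18 -> active={job_C:*/18, job_D:*/7}
Op 9: unregister job_D -> active={job_C:*/18}
Op 10: unregister job_C -> active={}
Op 11: register job_B */5 -> active={job_B:*/5}
Op 12: register job_B */9 -> active={job_B:*/9}
  job_B: interval 9, next fire after T=239 is 243
Earliest = 243, winner (lex tiebreak) = job_B

Answer: job_B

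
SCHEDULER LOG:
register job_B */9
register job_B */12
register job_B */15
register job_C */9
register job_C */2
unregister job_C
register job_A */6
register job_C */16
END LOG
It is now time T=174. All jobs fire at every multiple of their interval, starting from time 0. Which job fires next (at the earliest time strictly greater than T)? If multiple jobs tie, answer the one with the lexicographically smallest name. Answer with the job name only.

Op 1: register job_B */9 -> active={job_B:*/9}
Op 2: register job_B */12 -> active={job_B:*/12}
Op 3: register job_B */15 -> active={job_B:*/15}
Op 4: register job_C */9 -> active={job_B:*/15, job_C:*/9}
Op 5: register job_C */2 -> active={job_B:*/15, job_C:*/2}
Op 6: unregister job_C -> active={job_B:*/15}
Op 7: register job_A */6 -> active={job_A:*/6, job_B:*/15}
Op 8: register job_C */16 -> active={job_A:*/6, job_B:*/15, job_C:*/16}
  job_A: interval 6, next fire after T=174 is 180
  job_B: interval 15, next fire after T=174 is 180
  job_C: interval 16, next fire after T=174 is 176
Earliest = 176, winner (lex tiebreak) = job_C

Answer: job_C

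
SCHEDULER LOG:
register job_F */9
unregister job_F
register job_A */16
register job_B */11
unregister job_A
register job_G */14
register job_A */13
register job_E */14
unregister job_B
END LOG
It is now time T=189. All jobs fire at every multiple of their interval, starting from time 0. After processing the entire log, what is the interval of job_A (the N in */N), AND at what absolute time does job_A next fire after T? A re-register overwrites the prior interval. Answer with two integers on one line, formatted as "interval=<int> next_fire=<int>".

Op 1: register job_F */9 -> active={job_F:*/9}
Op 2: unregister job_F -> active={}
Op 3: register job_A */16 -> active={job_A:*/16}
Op 4: register job_B */11 -> active={job_A:*/16, job_B:*/11}
Op 5: unregister job_A -> active={job_B:*/11}
Op 6: register job_G */14 -> active={job_B:*/11, job_G:*/14}
Op 7: register job_A */13 -> active={job_A:*/13, job_B:*/11, job_G:*/14}
Op 8: register job_E */14 -> active={job_A:*/13, job_B:*/11, job_E:*/14, job_G:*/14}
Op 9: unregister job_B -> active={job_A:*/13, job_E:*/14, job_G:*/14}
Final interval of job_A = 13
Next fire of job_A after T=189: (189//13+1)*13 = 195

Answer: interval=13 next_fire=195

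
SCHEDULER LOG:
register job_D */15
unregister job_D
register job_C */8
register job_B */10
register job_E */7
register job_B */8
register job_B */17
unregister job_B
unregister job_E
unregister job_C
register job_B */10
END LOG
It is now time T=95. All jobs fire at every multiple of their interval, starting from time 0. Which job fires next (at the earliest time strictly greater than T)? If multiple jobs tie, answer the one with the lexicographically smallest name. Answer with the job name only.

Answer: job_B

Derivation:
Op 1: register job_D */15 -> active={job_D:*/15}
Op 2: unregister job_D -> active={}
Op 3: register job_C */8 -> active={job_C:*/8}
Op 4: register job_B */10 -> active={job_B:*/10, job_C:*/8}
Op 5: register job_E */7 -> active={job_B:*/10, job_C:*/8, job_E:*/7}
Op 6: register job_B */8 -> active={job_B:*/8, job_C:*/8, job_E:*/7}
Op 7: register job_B */17 -> active={job_B:*/17, job_C:*/8, job_E:*/7}
Op 8: unregister job_B -> active={job_C:*/8, job_E:*/7}
Op 9: unregister job_E -> active={job_C:*/8}
Op 10: unregister job_C -> active={}
Op 11: register job_B */10 -> active={job_B:*/10}
  job_B: interval 10, next fire after T=95 is 100
Earliest = 100, winner (lex tiebreak) = job_B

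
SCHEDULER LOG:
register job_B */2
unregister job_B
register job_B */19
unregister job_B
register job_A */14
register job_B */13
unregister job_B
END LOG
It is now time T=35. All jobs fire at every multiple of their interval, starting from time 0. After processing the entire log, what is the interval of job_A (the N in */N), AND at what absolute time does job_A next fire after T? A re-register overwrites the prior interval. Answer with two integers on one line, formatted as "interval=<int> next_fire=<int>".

Answer: interval=14 next_fire=42

Derivation:
Op 1: register job_B */2 -> active={job_B:*/2}
Op 2: unregister job_B -> active={}
Op 3: register job_B */19 -> active={job_B:*/19}
Op 4: unregister job_B -> active={}
Op 5: register job_A */14 -> active={job_A:*/14}
Op 6: register job_B */13 -> active={job_A:*/14, job_B:*/13}
Op 7: unregister job_B -> active={job_A:*/14}
Final interval of job_A = 14
Next fire of job_A after T=35: (35//14+1)*14 = 42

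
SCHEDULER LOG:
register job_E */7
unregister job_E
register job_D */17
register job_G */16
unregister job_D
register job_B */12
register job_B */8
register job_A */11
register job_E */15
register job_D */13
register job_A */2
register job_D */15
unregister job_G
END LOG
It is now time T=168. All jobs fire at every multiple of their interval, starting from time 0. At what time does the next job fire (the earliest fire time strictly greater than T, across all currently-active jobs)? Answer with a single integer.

Op 1: register job_E */7 -> active={job_E:*/7}
Op 2: unregister job_E -> active={}
Op 3: register job_D */17 -> active={job_D:*/17}
Op 4: register job_G */16 -> active={job_D:*/17, job_G:*/16}
Op 5: unregister job_D -> active={job_G:*/16}
Op 6: register job_B */12 -> active={job_B:*/12, job_G:*/16}
Op 7: register job_B */8 -> active={job_B:*/8, job_G:*/16}
Op 8: register job_A */11 -> active={job_A:*/11, job_B:*/8, job_G:*/16}
Op 9: register job_E */15 -> active={job_A:*/11, job_B:*/8, job_E:*/15, job_G:*/16}
Op 10: register job_D */13 -> active={job_A:*/11, job_B:*/8, job_D:*/13, job_E:*/15, job_G:*/16}
Op 11: register job_A */2 -> active={job_A:*/2, job_B:*/8, job_D:*/13, job_E:*/15, job_G:*/16}
Op 12: register job_D */15 -> active={job_A:*/2, job_B:*/8, job_D:*/15, job_E:*/15, job_G:*/16}
Op 13: unregister job_G -> active={job_A:*/2, job_B:*/8, job_D:*/15, job_E:*/15}
  job_A: interval 2, next fire after T=168 is 170
  job_B: interval 8, next fire after T=168 is 176
  job_D: interval 15, next fire after T=168 is 180
  job_E: interval 15, next fire after T=168 is 180
Earliest fire time = 170 (job job_A)

Answer: 170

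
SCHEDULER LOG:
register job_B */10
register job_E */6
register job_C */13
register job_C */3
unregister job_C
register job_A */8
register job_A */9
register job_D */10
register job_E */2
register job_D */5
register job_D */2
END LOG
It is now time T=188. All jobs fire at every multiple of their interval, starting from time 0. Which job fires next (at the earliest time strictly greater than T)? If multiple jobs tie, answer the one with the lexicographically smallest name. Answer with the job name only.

Answer: job_A

Derivation:
Op 1: register job_B */10 -> active={job_B:*/10}
Op 2: register job_E */6 -> active={job_B:*/10, job_E:*/6}
Op 3: register job_C */13 -> active={job_B:*/10, job_C:*/13, job_E:*/6}
Op 4: register job_C */3 -> active={job_B:*/10, job_C:*/3, job_E:*/6}
Op 5: unregister job_C -> active={job_B:*/10, job_E:*/6}
Op 6: register job_A */8 -> active={job_A:*/8, job_B:*/10, job_E:*/6}
Op 7: register job_A */9 -> active={job_A:*/9, job_B:*/10, job_E:*/6}
Op 8: register job_D */10 -> active={job_A:*/9, job_B:*/10, job_D:*/10, job_E:*/6}
Op 9: register job_E */2 -> active={job_A:*/9, job_B:*/10, job_D:*/10, job_E:*/2}
Op 10: register job_D */5 -> active={job_A:*/9, job_B:*/10, job_D:*/5, job_E:*/2}
Op 11: register job_D */2 -> active={job_A:*/9, job_B:*/10, job_D:*/2, job_E:*/2}
  job_A: interval 9, next fire after T=188 is 189
  job_B: interval 10, next fire after T=188 is 190
  job_D: interval 2, next fire after T=188 is 190
  job_E: interval 2, next fire after T=188 is 190
Earliest = 189, winner (lex tiebreak) = job_A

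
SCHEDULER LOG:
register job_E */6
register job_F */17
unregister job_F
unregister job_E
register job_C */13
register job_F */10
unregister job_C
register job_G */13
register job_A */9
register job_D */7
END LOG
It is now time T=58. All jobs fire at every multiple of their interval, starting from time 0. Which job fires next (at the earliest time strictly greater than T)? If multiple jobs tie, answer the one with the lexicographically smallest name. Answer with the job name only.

Answer: job_F

Derivation:
Op 1: register job_E */6 -> active={job_E:*/6}
Op 2: register job_F */17 -> active={job_E:*/6, job_F:*/17}
Op 3: unregister job_F -> active={job_E:*/6}
Op 4: unregister job_E -> active={}
Op 5: register job_C */13 -> active={job_C:*/13}
Op 6: register job_F */10 -> active={job_C:*/13, job_F:*/10}
Op 7: unregister job_C -> active={job_F:*/10}
Op 8: register job_G */13 -> active={job_F:*/10, job_G:*/13}
Op 9: register job_A */9 -> active={job_A:*/9, job_F:*/10, job_G:*/13}
Op 10: register job_D */7 -> active={job_A:*/9, job_D:*/7, job_F:*/10, job_G:*/13}
  job_A: interval 9, next fire after T=58 is 63
  job_D: interval 7, next fire after T=58 is 63
  job_F: interval 10, next fire after T=58 is 60
  job_G: interval 13, next fire after T=58 is 65
Earliest = 60, winner (lex tiebreak) = job_F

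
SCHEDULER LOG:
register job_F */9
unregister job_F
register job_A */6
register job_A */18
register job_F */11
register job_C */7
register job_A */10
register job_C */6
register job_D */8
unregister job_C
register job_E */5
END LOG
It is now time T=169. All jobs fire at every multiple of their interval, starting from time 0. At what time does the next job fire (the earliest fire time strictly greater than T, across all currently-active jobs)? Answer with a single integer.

Op 1: register job_F */9 -> active={job_F:*/9}
Op 2: unregister job_F -> active={}
Op 3: register job_A */6 -> active={job_A:*/6}
Op 4: register job_A */18 -> active={job_A:*/18}
Op 5: register job_F */11 -> active={job_A:*/18, job_F:*/11}
Op 6: register job_C */7 -> active={job_A:*/18, job_C:*/7, job_F:*/11}
Op 7: register job_A */10 -> active={job_A:*/10, job_C:*/7, job_F:*/11}
Op 8: register job_C */6 -> active={job_A:*/10, job_C:*/6, job_F:*/11}
Op 9: register job_D */8 -> active={job_A:*/10, job_C:*/6, job_D:*/8, job_F:*/11}
Op 10: unregister job_C -> active={job_A:*/10, job_D:*/8, job_F:*/11}
Op 11: register job_E */5 -> active={job_A:*/10, job_D:*/8, job_E:*/5, job_F:*/11}
  job_A: interval 10, next fire after T=169 is 170
  job_D: interval 8, next fire after T=169 is 176
  job_E: interval 5, next fire after T=169 is 170
  job_F: interval 11, next fire after T=169 is 176
Earliest fire time = 170 (job job_A)

Answer: 170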